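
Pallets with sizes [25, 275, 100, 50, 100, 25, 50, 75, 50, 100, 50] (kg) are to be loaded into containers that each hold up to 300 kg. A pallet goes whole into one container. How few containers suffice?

3

Total = 275 + 100 + 100 + 100 + 75 + 50 + 50 + 50 + 50 + 25 + 25 = 900 kg.
Lower bound: ⌈900/300⌉ = 3 containers.
A packing using 3 containers:
  container 1: 275 + 25 = 300
  container 2: 100 + 100 + 100 = 300
  container 3: 75 + 50 + 50 + 50 + 50 + 25 = 300
This matches the lower bound, so 3 is optimal.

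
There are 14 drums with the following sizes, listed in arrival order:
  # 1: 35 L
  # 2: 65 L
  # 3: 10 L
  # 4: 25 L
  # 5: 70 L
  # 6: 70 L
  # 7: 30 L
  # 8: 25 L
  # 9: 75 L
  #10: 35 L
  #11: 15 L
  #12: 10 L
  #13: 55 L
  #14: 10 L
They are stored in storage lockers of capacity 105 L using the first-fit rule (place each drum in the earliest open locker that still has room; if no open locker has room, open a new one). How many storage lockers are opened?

6

  35 → locker 1 (new)  [load 35/105]
  65 → locker 1  [load 100/105]
  10 → locker 2 (new)  [load 10/105]
  25 → locker 2  [load 35/105]
  70 → locker 2  [load 105/105]
  70 → locker 3 (new)  [load 70/105]
  30 → locker 3  [load 100/105]
  25 → locker 4 (new)  [load 25/105]
  75 → locker 4  [load 100/105]
  35 → locker 5 (new)  [load 35/105]
  15 → locker 5  [load 50/105]
  10 → locker 5  [load 60/105]
  55 → locker 6 (new)  [load 55/105]
  10 → locker 5  [load 70/105]
6 storage lockers opened.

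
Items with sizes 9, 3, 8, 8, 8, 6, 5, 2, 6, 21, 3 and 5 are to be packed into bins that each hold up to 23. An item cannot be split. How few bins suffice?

4

Total = 21 + 9 + 8 + 8 + 8 + 6 + 6 + 5 + 5 + 3 + 3 + 2 = 84.
Lower bound: ⌈84/23⌉ = 4 bins.
A packing using 4 bins:
  bin 1: 21 + 2 = 23
  bin 2: 9 + 8 + 6 = 23
  bin 3: 8 + 8 + 6 = 22
  bin 4: 5 + 5 + 3 + 3 = 16
This matches the lower bound, so 4 is optimal.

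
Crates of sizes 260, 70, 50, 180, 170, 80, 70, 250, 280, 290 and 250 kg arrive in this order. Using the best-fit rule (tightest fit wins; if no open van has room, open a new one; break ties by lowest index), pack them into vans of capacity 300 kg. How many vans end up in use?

  260 → van 1 (new)  [load 260/300]
  70 → van 2 (new)  [load 70/300]
  50 → van 2  [load 120/300]
  180 → van 2  [load 300/300]
  170 → van 3 (new)  [load 170/300]
  80 → van 3  [load 250/300]
  70 → van 4 (new)  [load 70/300]
  250 → van 5 (new)  [load 250/300]
  280 → van 6 (new)  [load 280/300]
  290 → van 7 (new)  [load 290/300]
  250 → van 8 (new)  [load 250/300]
8 vans opened.

8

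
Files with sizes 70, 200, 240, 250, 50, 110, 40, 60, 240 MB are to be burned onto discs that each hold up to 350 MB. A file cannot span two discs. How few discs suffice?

4

Total = 250 + 240 + 240 + 200 + 110 + 70 + 60 + 50 + 40 = 1260 MB.
Lower bound: ⌈1260/350⌉ = 4 discs.
A packing using 4 discs:
  disc 1: 250 + 70 = 320
  disc 2: 240 + 110 = 350
  disc 3: 240 + 60 + 50 = 350
  disc 4: 200 + 40 = 240
This matches the lower bound, so 4 is optimal.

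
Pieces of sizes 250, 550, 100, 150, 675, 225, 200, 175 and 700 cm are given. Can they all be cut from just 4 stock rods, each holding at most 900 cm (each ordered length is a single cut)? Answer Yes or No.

A valid assignment using 4 stock rods:
  stock rod 1: 700 + 200 = 900
  stock rod 2: 675 + 225 = 900
  stock rod 3: 550 + 250 + 100 = 900
  stock rod 4: 175 + 150 = 325
Every load is within 900 cm, so 4 stock rods suffice.

Yes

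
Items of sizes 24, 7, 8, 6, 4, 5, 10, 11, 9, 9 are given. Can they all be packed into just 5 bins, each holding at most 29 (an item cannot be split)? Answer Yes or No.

Yes

A valid assignment using 4 bins:
  bin 1: 24 + 5 = 29
  bin 2: 11 + 10 + 8 = 29
  bin 3: 9 + 9 + 7 + 4 = 29
  bin 4: 6 = 6
That uses only 4 ≤ 5, so 5 bins are enough.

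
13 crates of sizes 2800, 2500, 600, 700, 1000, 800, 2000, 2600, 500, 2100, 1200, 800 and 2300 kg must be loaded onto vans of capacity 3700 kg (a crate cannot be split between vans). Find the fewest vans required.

Total = 2800 + 2600 + 2500 + 2300 + 2100 + 2000 + 1200 + 1000 + 800 + 800 + 700 + 600 + 500 = 19900 kg.
Lower bound: ⌈19900/3700⌉ = 6 vans.
A packing using 6 vans:
  van 1: 2800 + 800 = 3600
  van 2: 2600 + 1000 = 3600
  van 3: 2500 + 1200 = 3700
  van 4: 2300 + 800 + 600 = 3700
  van 5: 2100 + 700 + 500 = 3300
  van 6: 2000 = 2000
This matches the lower bound, so 6 is optimal.

6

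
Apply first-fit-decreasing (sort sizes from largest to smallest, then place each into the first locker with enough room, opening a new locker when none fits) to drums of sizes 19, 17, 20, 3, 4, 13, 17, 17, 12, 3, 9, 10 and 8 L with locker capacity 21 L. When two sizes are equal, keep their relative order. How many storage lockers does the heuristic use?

8

Sorted descending: 20, 19, 17, 17, 17, 13, 12, 10, 9, 8, 4, 3, 3.
  20 → locker 1 (new)  [load 20/21]
  19 → locker 2 (new)  [load 19/21]
  17 → locker 3 (new)  [load 17/21]
  17 → locker 4 (new)  [load 17/21]
  17 → locker 5 (new)  [load 17/21]
  13 → locker 6 (new)  [load 13/21]
  12 → locker 7 (new)  [load 12/21]
  10 → locker 8 (new)  [load 10/21]
  9 → locker 7  [load 21/21]
  8 → locker 6  [load 21/21]
  4 → locker 3  [load 21/21]
  3 → locker 4  [load 20/21]
  3 → locker 5  [load 20/21]
8 storage lockers opened.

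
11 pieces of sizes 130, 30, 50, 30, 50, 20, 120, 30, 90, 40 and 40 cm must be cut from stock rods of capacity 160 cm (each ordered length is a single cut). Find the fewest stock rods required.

4

Total = 130 + 120 + 90 + 50 + 50 + 40 + 40 + 30 + 30 + 30 + 20 = 630 cm.
Lower bound: ⌈630/160⌉ = 4 stock rods.
A packing using 4 stock rods:
  stock rod 1: 130 + 30 = 160
  stock rod 2: 120 + 40 = 160
  stock rod 3: 90 + 50 + 20 = 160
  stock rod 4: 50 + 40 + 30 + 30 = 150
This matches the lower bound, so 4 is optimal.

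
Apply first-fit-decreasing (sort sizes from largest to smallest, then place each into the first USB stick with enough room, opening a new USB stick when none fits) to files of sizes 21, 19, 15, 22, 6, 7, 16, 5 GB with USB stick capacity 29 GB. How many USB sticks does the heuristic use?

5

Sorted descending: 22, 21, 19, 16, 15, 7, 6, 5.
  22 → USB stick 1 (new)  [load 22/29]
  21 → USB stick 2 (new)  [load 21/29]
  19 → USB stick 3 (new)  [load 19/29]
  16 → USB stick 4 (new)  [load 16/29]
  15 → USB stick 5 (new)  [load 15/29]
  7 → USB stick 1  [load 29/29]
  6 → USB stick 2  [load 27/29]
  5 → USB stick 3  [load 24/29]
5 USB sticks opened.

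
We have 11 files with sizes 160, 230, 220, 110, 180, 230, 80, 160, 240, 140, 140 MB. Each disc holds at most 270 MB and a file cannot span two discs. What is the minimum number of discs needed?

9

Total = 240 + 230 + 230 + 220 + 180 + 160 + 160 + 140 + 140 + 110 + 80 = 1890 MB.
Lower bound: ⌈1890/270⌉ = 7 discs.
Also, 9 files each exceed 135 MB, and no two of those can share a disc, so at least 9 discs are needed.
A packing using 9 discs:
  disc 1: 240 = 240
  disc 2: 230 = 230
  disc 3: 230 = 230
  disc 4: 220 = 220
  disc 5: 180 + 80 = 260
  disc 6: 160 + 110 = 270
  disc 7: 160 = 160
  disc 8: 140 = 140
  disc 9: 140 = 140
This matches the lower bound, so 9 is optimal.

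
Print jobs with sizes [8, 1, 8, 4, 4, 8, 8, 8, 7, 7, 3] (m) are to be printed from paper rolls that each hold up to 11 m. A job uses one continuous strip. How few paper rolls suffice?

Total = 8 + 8 + 8 + 8 + 8 + 7 + 7 + 4 + 4 + 3 + 1 = 66 m.
Lower bound: ⌈66/11⌉ = 6 paper rolls.
Also, 7 print jobs each exceed 11/2 m, and no two of those can share a roll, so at least 7 paper rolls are needed.
A packing using 7 paper rolls:
  roll 1: 8 + 3 = 11
  roll 2: 8 + 1 = 9
  roll 3: 8 = 8
  roll 4: 8 = 8
  roll 5: 8 = 8
  roll 6: 7 + 4 = 11
  roll 7: 7 + 4 = 11
This matches the lower bound, so 7 is optimal.

7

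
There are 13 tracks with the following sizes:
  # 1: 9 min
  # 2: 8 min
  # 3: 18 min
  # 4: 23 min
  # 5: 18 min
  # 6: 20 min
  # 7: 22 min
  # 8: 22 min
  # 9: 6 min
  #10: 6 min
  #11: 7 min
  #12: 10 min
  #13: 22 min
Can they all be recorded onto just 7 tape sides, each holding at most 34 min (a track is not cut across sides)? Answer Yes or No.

Yes

A valid assignment using 7 tape sides:
  side 1: 23 + 10 = 33
  side 2: 22 + 9 = 31
  side 3: 22 + 8 = 30
  side 4: 22 + 7 = 29
  side 5: 20 + 6 + 6 = 32
  side 6: 18 = 18
  side 7: 18 = 18
Every load is within 34 min, so 7 tape sides suffice.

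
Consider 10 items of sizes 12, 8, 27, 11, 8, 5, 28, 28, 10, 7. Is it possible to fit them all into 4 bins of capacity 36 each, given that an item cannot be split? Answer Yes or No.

Total = 144; ⌈144/36⌉ = 4.
The bound of 4 does not rule out 4, but exhaustive search shows no assignment into 4 bins of capacity 36 exists — the minimum is 5.

No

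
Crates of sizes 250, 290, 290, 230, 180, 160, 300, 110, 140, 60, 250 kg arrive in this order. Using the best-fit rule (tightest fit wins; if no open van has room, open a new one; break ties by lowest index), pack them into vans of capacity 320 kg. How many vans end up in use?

  250 → van 1 (new)  [load 250/320]
  290 → van 2 (new)  [load 290/320]
  290 → van 3 (new)  [load 290/320]
  230 → van 4 (new)  [load 230/320]
  180 → van 5 (new)  [load 180/320]
  160 → van 6 (new)  [load 160/320]
  300 → van 7 (new)  [load 300/320]
  110 → van 5  [load 290/320]
  140 → van 6  [load 300/320]
  60 → van 1  [load 310/320]
  250 → van 8 (new)  [load 250/320]
8 vans opened.

8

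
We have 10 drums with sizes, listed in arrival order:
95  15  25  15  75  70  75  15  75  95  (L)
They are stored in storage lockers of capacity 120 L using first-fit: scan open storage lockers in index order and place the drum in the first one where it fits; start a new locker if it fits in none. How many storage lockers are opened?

  95 → locker 1 (new)  [load 95/120]
  15 → locker 1  [load 110/120]
  25 → locker 2 (new)  [load 25/120]
  15 → locker 2  [load 40/120]
  75 → locker 2  [load 115/120]
  70 → locker 3 (new)  [load 70/120]
  75 → locker 4 (new)  [load 75/120]
  15 → locker 3  [load 85/120]
  75 → locker 5 (new)  [load 75/120]
  95 → locker 6 (new)  [load 95/120]
6 storage lockers opened.

6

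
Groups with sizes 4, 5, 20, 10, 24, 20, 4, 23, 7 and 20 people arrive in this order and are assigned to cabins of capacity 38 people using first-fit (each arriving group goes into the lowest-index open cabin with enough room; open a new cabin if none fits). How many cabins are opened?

  4 → cabin 1 (new)  [load 4/38]
  5 → cabin 1  [load 9/38]
  20 → cabin 1  [load 29/38]
  10 → cabin 2 (new)  [load 10/38]
  24 → cabin 2  [load 34/38]
  20 → cabin 3 (new)  [load 20/38]
  4 → cabin 1  [load 33/38]
  23 → cabin 4 (new)  [load 23/38]
  7 → cabin 3  [load 27/38]
  20 → cabin 5 (new)  [load 20/38]
5 cabins opened.

5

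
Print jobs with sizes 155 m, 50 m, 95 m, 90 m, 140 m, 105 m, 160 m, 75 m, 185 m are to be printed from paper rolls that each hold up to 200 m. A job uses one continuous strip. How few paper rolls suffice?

Total = 185 + 160 + 155 + 140 + 105 + 95 + 90 + 75 + 50 = 1055 m.
Lower bound: ⌈1055/200⌉ = 6 paper rolls.
A packing using 6 paper rolls:
  roll 1: 185 = 185
  roll 2: 160 = 160
  roll 3: 155 = 155
  roll 4: 140 + 50 = 190
  roll 5: 105 + 95 = 200
  roll 6: 90 + 75 = 165
This matches the lower bound, so 6 is optimal.

6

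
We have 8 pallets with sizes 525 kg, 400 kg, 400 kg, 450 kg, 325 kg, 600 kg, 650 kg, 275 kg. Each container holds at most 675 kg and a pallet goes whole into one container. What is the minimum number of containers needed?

7

Total = 650 + 600 + 525 + 450 + 400 + 400 + 325 + 275 = 3625 kg.
Lower bound: ⌈3625/675⌉ = 6 containers.
A packing using 7 containers:
  container 1: 650 = 650
  container 2: 600 = 600
  container 3: 525 = 525
  container 4: 450 = 450
  container 5: 400 + 275 = 675
  container 6: 400 = 400
  container 7: 325 = 325
No arrangement into 6 containers stays within capacity, so 7 is optimal.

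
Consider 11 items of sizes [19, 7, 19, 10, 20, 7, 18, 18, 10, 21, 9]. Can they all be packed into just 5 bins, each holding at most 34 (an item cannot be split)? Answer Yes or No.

No

Total = 158; ⌈158/34⌉ = 5.
6 items each exceed half the capacity and cannot share a bin, forcing at least 6 bins.
At least 6 bins are required, but only 5 are allowed.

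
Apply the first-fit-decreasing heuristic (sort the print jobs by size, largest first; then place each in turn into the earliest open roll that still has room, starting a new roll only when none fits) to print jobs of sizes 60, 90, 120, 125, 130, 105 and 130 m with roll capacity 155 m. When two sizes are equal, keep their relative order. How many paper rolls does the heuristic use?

6

Sorted descending: 130, 130, 125, 120, 105, 90, 60.
  130 → roll 1 (new)  [load 130/155]
  130 → roll 2 (new)  [load 130/155]
  125 → roll 3 (new)  [load 125/155]
  120 → roll 4 (new)  [load 120/155]
  105 → roll 5 (new)  [load 105/155]
  90 → roll 6 (new)  [load 90/155]
  60 → roll 6  [load 150/155]
6 paper rolls opened.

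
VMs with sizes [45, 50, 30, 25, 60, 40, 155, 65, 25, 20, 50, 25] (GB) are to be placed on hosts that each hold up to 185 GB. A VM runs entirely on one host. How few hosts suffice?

4

Total = 155 + 65 + 60 + 50 + 50 + 45 + 40 + 30 + 25 + 25 + 25 + 20 = 590 GB.
Lower bound: ⌈590/185⌉ = 4 hosts.
A packing using 4 hosts:
  host 1: 155 + 30 = 185
  host 2: 65 + 60 + 50 = 175
  host 3: 50 + 45 + 40 + 25 + 25 = 185
  host 4: 25 + 20 = 45
This matches the lower bound, so 4 is optimal.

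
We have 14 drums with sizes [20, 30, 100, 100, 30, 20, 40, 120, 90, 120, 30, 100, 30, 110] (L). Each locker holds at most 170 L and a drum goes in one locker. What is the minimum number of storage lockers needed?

7

Total = 120 + 120 + 110 + 100 + 100 + 100 + 90 + 40 + 30 + 30 + 30 + 30 + 20 + 20 = 940 L.
Lower bound: ⌈940/170⌉ = 6 storage lockers.
Also, 7 drums each exceed 85 L, and no two of those can share a locker, so at least 7 storage lockers are needed.
A packing using 7 storage lockers:
  locker 1: 120 + 40 = 160
  locker 2: 120 + 30 + 20 = 170
  locker 3: 110 + 30 + 30 = 170
  locker 4: 100 + 30 + 20 = 150
  locker 5: 100 = 100
  locker 6: 100 = 100
  locker 7: 90 = 90
This matches the lower bound, so 7 is optimal.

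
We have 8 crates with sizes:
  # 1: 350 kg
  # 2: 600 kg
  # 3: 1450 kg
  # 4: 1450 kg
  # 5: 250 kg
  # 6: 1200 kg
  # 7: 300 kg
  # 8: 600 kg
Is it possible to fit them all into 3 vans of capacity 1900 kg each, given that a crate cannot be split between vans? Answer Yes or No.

Total = 6200 kg; ⌈6200/1900⌉ = 4.
At least 4 vans are required, but only 3 are allowed.

No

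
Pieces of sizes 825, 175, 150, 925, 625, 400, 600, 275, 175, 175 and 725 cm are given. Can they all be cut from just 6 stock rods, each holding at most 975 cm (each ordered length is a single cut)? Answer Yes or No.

A valid assignment using 6 stock rods:
  stock rod 1: 925 = 925
  stock rod 2: 825 + 150 = 975
  stock rod 3: 725 + 175 = 900
  stock rod 4: 625 + 275 = 900
  stock rod 5: 600 + 175 + 175 = 950
  stock rod 6: 400 = 400
Every load is within 975 cm, so 6 stock rods suffice.

Yes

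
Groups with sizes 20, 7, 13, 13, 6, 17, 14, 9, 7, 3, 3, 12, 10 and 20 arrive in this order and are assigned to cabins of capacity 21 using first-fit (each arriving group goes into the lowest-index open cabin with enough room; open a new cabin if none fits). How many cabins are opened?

9

  20 → cabin 1 (new)  [load 20/21]
  7 → cabin 2 (new)  [load 7/21]
  13 → cabin 2  [load 20/21]
  13 → cabin 3 (new)  [load 13/21]
  6 → cabin 3  [load 19/21]
  17 → cabin 4 (new)  [load 17/21]
  14 → cabin 5 (new)  [load 14/21]
  9 → cabin 6 (new)  [load 9/21]
  7 → cabin 5  [load 21/21]
  3 → cabin 4  [load 20/21]
  3 → cabin 6  [load 12/21]
  12 → cabin 7 (new)  [load 12/21]
  10 → cabin 8 (new)  [load 10/21]
  20 → cabin 9 (new)  [load 20/21]
9 cabins opened.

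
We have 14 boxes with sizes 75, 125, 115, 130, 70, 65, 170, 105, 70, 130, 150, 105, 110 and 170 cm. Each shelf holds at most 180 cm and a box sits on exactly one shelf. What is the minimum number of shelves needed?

10

Total = 170 + 170 + 150 + 130 + 130 + 125 + 115 + 110 + 105 + 105 + 75 + 70 + 70 + 65 = 1590 cm.
Lower bound: ⌈1590/180⌉ = 9 shelves.
Also, 10 boxes each exceed 90 cm, and no two of those can share a shelf, so at least 10 shelves are needed.
A packing using 10 shelves:
  shelf 1: 170 = 170
  shelf 2: 170 = 170
  shelf 3: 150 = 150
  shelf 4: 130 = 130
  shelf 5: 130 = 130
  shelf 6: 125 = 125
  shelf 7: 115 + 65 = 180
  shelf 8: 110 + 70 = 180
  shelf 9: 105 + 75 = 180
  shelf 10: 105 + 70 = 175
This matches the lower bound, so 10 is optimal.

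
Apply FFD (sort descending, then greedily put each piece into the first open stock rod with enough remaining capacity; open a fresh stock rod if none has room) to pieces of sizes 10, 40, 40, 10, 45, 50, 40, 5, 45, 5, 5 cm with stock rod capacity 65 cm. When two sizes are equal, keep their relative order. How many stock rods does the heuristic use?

6

Sorted descending: 50, 45, 45, 40, 40, 40, 10, 10, 5, 5, 5.
  50 → stock rod 1 (new)  [load 50/65]
  45 → stock rod 2 (new)  [load 45/65]
  45 → stock rod 3 (new)  [load 45/65]
  40 → stock rod 4 (new)  [load 40/65]
  40 → stock rod 5 (new)  [load 40/65]
  40 → stock rod 6 (new)  [load 40/65]
  10 → stock rod 1  [load 60/65]
  10 → stock rod 2  [load 55/65]
  5 → stock rod 1  [load 65/65]
  5 → stock rod 2  [load 60/65]
  5 → stock rod 2  [load 65/65]
6 stock rods opened.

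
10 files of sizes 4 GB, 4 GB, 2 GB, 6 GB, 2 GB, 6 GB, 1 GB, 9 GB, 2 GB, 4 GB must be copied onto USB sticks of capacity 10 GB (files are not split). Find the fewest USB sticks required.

Total = 9 + 6 + 6 + 4 + 4 + 4 + 2 + 2 + 2 + 1 = 40 GB.
Lower bound: ⌈40/10⌉ = 4 USB sticks.
A packing using 4 USB sticks:
  USB stick 1: 9 + 1 = 10
  USB stick 2: 6 + 4 = 10
  USB stick 3: 6 + 4 = 10
  USB stick 4: 4 + 2 + 2 + 2 = 10
This matches the lower bound, so 4 is optimal.

4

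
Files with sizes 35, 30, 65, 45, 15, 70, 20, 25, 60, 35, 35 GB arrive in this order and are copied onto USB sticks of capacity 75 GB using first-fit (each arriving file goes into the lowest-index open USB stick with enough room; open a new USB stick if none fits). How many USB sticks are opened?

7

  35 → USB stick 1 (new)  [load 35/75]
  30 → USB stick 1  [load 65/75]
  65 → USB stick 2 (new)  [load 65/75]
  45 → USB stick 3 (new)  [load 45/75]
  15 → USB stick 3  [load 60/75]
  70 → USB stick 4 (new)  [load 70/75]
  20 → USB stick 5 (new)  [load 20/75]
  25 → USB stick 5  [load 45/75]
  60 → USB stick 6 (new)  [load 60/75]
  35 → USB stick 7 (new)  [load 35/75]
  35 → USB stick 7  [load 70/75]
7 USB sticks opened.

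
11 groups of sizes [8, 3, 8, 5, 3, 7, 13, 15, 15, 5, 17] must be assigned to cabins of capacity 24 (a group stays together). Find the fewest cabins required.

Total = 17 + 15 + 15 + 13 + 8 + 8 + 7 + 5 + 5 + 3 + 3 = 99.
Lower bound: ⌈99/24⌉ = 5 cabins.
A packing using 5 cabins:
  cabin 1: 17 + 7 = 24
  cabin 2: 15 + 8 = 23
  cabin 3: 15 + 8 = 23
  cabin 4: 13 + 5 + 5 = 23
  cabin 5: 3 + 3 = 6
This matches the lower bound, so 5 is optimal.

5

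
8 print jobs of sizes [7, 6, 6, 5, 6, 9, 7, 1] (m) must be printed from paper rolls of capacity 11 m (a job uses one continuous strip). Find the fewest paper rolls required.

Total = 9 + 7 + 7 + 6 + 6 + 6 + 5 + 1 = 47 m.
Lower bound: ⌈47/11⌉ = 5 paper rolls.
Also, 6 print jobs each exceed 11/2 m, and no two of those can share a roll, so at least 6 paper rolls are needed.
A packing using 6 paper rolls:
  roll 1: 9 + 1 = 10
  roll 2: 7 = 7
  roll 3: 7 = 7
  roll 4: 6 + 5 = 11
  roll 5: 6 = 6
  roll 6: 6 = 6
This matches the lower bound, so 6 is optimal.

6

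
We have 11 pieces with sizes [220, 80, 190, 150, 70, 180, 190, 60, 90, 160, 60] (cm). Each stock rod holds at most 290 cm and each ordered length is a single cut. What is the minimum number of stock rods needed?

6

Total = 220 + 190 + 190 + 180 + 160 + 150 + 90 + 80 + 70 + 60 + 60 = 1450 cm.
Lower bound: ⌈1450/290⌉ = 5 stock rods.
Also, 6 pieces each exceed 145 cm, and no two of those can share a stock rod, so at least 6 stock rods are needed.
A packing using 6 stock rods:
  stock rod 1: 220 + 70 = 290
  stock rod 2: 190 + 90 = 280
  stock rod 3: 190 + 80 = 270
  stock rod 4: 180 + 60 = 240
  stock rod 5: 160 + 60 = 220
  stock rod 6: 150 = 150
This matches the lower bound, so 6 is optimal.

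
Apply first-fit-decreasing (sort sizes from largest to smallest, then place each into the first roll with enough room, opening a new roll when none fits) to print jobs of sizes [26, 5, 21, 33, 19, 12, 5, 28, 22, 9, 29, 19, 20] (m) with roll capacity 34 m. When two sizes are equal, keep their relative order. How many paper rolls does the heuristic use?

9

Sorted descending: 33, 29, 28, 26, 22, 21, 20, 19, 19, 12, 9, 5, 5.
  33 → roll 1 (new)  [load 33/34]
  29 → roll 2 (new)  [load 29/34]
  28 → roll 3 (new)  [load 28/34]
  26 → roll 4 (new)  [load 26/34]
  22 → roll 5 (new)  [load 22/34]
  21 → roll 6 (new)  [load 21/34]
  20 → roll 7 (new)  [load 20/34]
  19 → roll 8 (new)  [load 19/34]
  19 → roll 9 (new)  [load 19/34]
  12 → roll 5  [load 34/34]
  9 → roll 6  [load 30/34]
  5 → roll 2  [load 34/34]
  5 → roll 3  [load 33/34]
9 paper rolls opened.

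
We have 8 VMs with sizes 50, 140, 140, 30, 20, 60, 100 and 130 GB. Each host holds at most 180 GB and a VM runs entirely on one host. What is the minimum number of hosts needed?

Total = 140 + 140 + 130 + 100 + 60 + 50 + 30 + 20 = 670 GB.
Lower bound: ⌈670/180⌉ = 4 hosts.
A packing using 4 hosts:
  host 1: 140 + 30 = 170
  host 2: 140 + 20 = 160
  host 3: 130 + 50 = 180
  host 4: 100 + 60 = 160
This matches the lower bound, so 4 is optimal.

4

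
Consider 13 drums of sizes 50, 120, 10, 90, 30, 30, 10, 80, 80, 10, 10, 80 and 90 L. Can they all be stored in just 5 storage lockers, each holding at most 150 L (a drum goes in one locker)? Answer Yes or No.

Total = 690 L; ⌈690/150⌉ = 5.
6 drums each exceed half the capacity and cannot share a locker, forcing at least 6 storage lockers.
At least 6 storage lockers are required, but only 5 are allowed.

No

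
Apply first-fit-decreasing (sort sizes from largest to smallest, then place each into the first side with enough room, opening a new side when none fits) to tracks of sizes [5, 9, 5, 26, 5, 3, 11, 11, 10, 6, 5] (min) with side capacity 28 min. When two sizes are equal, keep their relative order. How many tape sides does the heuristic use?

Sorted descending: 26, 11, 11, 10, 9, 6, 5, 5, 5, 5, 3.
  26 → side 1 (new)  [load 26/28]
  11 → side 2 (new)  [load 11/28]
  11 → side 2  [load 22/28]
  10 → side 3 (new)  [load 10/28]
  9 → side 3  [load 19/28]
  6 → side 2  [load 28/28]
  5 → side 3  [load 24/28]
  5 → side 4 (new)  [load 5/28]
  5 → side 4  [load 10/28]
  5 → side 4  [load 15/28]
  3 → side 3  [load 27/28]
4 tape sides opened.

4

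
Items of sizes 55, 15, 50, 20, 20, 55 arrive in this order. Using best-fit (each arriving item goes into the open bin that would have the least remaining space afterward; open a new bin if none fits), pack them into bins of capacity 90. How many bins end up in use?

  55 → bin 1 (new)  [load 55/90]
  15 → bin 1  [load 70/90]
  50 → bin 2 (new)  [load 50/90]
  20 → bin 1  [load 90/90]
  20 → bin 2  [load 70/90]
  55 → bin 3 (new)  [load 55/90]
3 bins opened.

3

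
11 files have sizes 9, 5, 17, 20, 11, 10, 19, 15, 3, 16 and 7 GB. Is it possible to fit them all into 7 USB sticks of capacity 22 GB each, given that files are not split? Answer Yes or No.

Yes

A valid assignment using 7 USB sticks:
  USB stick 1: 20 = 20
  USB stick 2: 19 + 3 = 22
  USB stick 3: 17 + 5 = 22
  USB stick 4: 16 = 16
  USB stick 5: 15 + 7 = 22
  USB stick 6: 11 + 10 = 21
  USB stick 7: 9 = 9
Every load is within 22 GB, so 7 USB sticks suffice.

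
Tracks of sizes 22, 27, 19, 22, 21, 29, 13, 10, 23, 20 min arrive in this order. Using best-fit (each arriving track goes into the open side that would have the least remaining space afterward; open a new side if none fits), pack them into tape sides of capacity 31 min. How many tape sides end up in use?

9

  22 → side 1 (new)  [load 22/31]
  27 → side 2 (new)  [load 27/31]
  19 → side 3 (new)  [load 19/31]
  22 → side 4 (new)  [load 22/31]
  21 → side 5 (new)  [load 21/31]
  29 → side 6 (new)  [load 29/31]
  13 → side 7 (new)  [load 13/31]
  10 → side 5  [load 31/31]
  23 → side 8 (new)  [load 23/31]
  20 → side 9 (new)  [load 20/31]
9 tape sides opened.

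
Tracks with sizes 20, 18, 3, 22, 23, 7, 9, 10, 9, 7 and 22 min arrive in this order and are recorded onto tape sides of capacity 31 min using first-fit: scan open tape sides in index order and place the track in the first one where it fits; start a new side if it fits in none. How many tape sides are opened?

6

  20 → side 1 (new)  [load 20/31]
  18 → side 2 (new)  [load 18/31]
  3 → side 1  [load 23/31]
  22 → side 3 (new)  [load 22/31]
  23 → side 4 (new)  [load 23/31]
  7 → side 1  [load 30/31]
  9 → side 2  [load 27/31]
  10 → side 5 (new)  [load 10/31]
  9 → side 3  [load 31/31]
  7 → side 4  [load 30/31]
  22 → side 6 (new)  [load 22/31]
6 tape sides opened.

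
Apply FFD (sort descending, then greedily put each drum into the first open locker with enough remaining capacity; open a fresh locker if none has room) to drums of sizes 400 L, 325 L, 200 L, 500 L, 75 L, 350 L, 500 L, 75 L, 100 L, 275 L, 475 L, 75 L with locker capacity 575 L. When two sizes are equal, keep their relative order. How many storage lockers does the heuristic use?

7

Sorted descending: 500, 500, 475, 400, 350, 325, 275, 200, 100, 75, 75, 75.
  500 → locker 1 (new)  [load 500/575]
  500 → locker 2 (new)  [load 500/575]
  475 → locker 3 (new)  [load 475/575]
  400 → locker 4 (new)  [load 400/575]
  350 → locker 5 (new)  [load 350/575]
  325 → locker 6 (new)  [load 325/575]
  275 → locker 7 (new)  [load 275/575]
  200 → locker 5  [load 550/575]
  100 → locker 3  [load 575/575]
  75 → locker 1  [load 575/575]
  75 → locker 2  [load 575/575]
  75 → locker 4  [load 475/575]
7 storage lockers opened.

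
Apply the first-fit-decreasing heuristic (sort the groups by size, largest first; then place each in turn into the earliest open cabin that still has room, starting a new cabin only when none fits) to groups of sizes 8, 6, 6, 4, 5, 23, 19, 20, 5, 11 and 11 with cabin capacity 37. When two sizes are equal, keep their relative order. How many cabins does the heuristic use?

Sorted descending: 23, 20, 19, 11, 11, 8, 6, 6, 5, 5, 4.
  23 → cabin 1 (new)  [load 23/37]
  20 → cabin 2 (new)  [load 20/37]
  19 → cabin 3 (new)  [load 19/37]
  11 → cabin 1  [load 34/37]
  11 → cabin 2  [load 31/37]
  8 → cabin 3  [load 27/37]
  6 → cabin 2  [load 37/37]
  6 → cabin 3  [load 33/37]
  5 → cabin 4 (new)  [load 5/37]
  5 → cabin 4  [load 10/37]
  4 → cabin 3  [load 37/37]
4 cabins opened.

4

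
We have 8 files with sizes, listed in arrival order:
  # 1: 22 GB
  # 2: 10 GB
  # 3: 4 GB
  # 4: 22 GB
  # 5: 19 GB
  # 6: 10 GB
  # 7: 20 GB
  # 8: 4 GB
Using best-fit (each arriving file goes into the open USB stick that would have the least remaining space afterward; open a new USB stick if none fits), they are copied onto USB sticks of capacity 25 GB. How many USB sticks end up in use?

5

  22 → USB stick 1 (new)  [load 22/25]
  10 → USB stick 2 (new)  [load 10/25]
  4 → USB stick 2  [load 14/25]
  22 → USB stick 3 (new)  [load 22/25]
  19 → USB stick 4 (new)  [load 19/25]
  10 → USB stick 2  [load 24/25]
  20 → USB stick 5 (new)  [load 20/25]
  4 → USB stick 5  [load 24/25]
5 USB sticks opened.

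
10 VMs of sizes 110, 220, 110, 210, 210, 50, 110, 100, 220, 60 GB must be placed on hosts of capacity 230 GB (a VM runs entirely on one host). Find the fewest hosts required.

7

Total = 220 + 220 + 210 + 210 + 110 + 110 + 110 + 100 + 60 + 50 = 1400 GB.
Lower bound: ⌈1400/230⌉ = 7 hosts.
A packing using 7 hosts:
  host 1: 220 = 220
  host 2: 220 = 220
  host 3: 210 = 210
  host 4: 210 = 210
  host 5: 110 + 110 = 220
  host 6: 110 + 100 = 210
  host 7: 60 + 50 = 110
This matches the lower bound, so 7 is optimal.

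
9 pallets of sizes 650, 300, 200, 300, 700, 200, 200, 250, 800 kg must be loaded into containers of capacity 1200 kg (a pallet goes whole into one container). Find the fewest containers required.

Total = 800 + 700 + 650 + 300 + 300 + 250 + 200 + 200 + 200 = 3600 kg.
Lower bound: ⌈3600/1200⌉ = 3 containers.
A packing using 3 containers:
  container 1: 800 + 200 + 200 = 1200
  container 2: 700 + 300 + 200 = 1200
  container 3: 650 + 300 + 250 = 1200
This matches the lower bound, so 3 is optimal.

3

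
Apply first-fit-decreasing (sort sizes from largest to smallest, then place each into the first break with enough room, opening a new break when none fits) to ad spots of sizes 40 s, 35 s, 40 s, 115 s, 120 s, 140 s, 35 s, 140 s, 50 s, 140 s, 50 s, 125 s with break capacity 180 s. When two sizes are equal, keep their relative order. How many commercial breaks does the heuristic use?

6

Sorted descending: 140, 140, 140, 125, 120, 115, 50, 50, 40, 40, 35, 35.
  140 → break 1 (new)  [load 140/180]
  140 → break 2 (new)  [load 140/180]
  140 → break 3 (new)  [load 140/180]
  125 → break 4 (new)  [load 125/180]
  120 → break 5 (new)  [load 120/180]
  115 → break 6 (new)  [load 115/180]
  50 → break 4  [load 175/180]
  50 → break 5  [load 170/180]
  40 → break 1  [load 180/180]
  40 → break 2  [load 180/180]
  35 → break 3  [load 175/180]
  35 → break 6  [load 150/180]
6 commercial breaks opened.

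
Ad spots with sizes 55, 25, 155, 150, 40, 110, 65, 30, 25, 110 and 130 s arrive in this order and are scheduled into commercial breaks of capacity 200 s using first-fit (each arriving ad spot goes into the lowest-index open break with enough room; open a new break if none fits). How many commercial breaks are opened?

6

  55 → break 1 (new)  [load 55/200]
  25 → break 1  [load 80/200]
  155 → break 2 (new)  [load 155/200]
  150 → break 3 (new)  [load 150/200]
  40 → break 1  [load 120/200]
  110 → break 4 (new)  [load 110/200]
  65 → break 1  [load 185/200]
  30 → break 2  [load 185/200]
  25 → break 3  [load 175/200]
  110 → break 5 (new)  [load 110/200]
  130 → break 6 (new)  [load 130/200]
6 commercial breaks opened.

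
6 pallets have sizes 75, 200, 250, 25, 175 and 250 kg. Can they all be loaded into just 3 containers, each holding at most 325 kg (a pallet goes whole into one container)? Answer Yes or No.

Total = 975 kg; ⌈975/325⌉ = 3.
4 pallets each exceed half the capacity and cannot share a container, forcing at least 4 containers.
At least 4 containers are required, but only 3 are allowed.

No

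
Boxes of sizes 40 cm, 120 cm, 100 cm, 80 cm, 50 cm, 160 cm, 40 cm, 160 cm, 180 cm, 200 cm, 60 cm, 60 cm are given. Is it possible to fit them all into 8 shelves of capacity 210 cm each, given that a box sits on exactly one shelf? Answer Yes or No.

Yes

A valid assignment using 7 shelves:
  shelf 1: 200 = 200
  shelf 2: 180 = 180
  shelf 3: 160 + 50 = 210
  shelf 4: 160 + 40 = 200
  shelf 5: 120 + 80 = 200
  shelf 6: 100 + 60 + 40 = 200
  shelf 7: 60 = 60
That uses only 7 ≤ 8, so 8 shelves are enough.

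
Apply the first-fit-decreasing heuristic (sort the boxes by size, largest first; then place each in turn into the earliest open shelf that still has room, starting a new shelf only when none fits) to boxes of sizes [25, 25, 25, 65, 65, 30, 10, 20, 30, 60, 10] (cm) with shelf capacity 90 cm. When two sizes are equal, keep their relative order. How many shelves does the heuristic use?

Sorted descending: 65, 65, 60, 30, 30, 25, 25, 25, 20, 10, 10.
  65 → shelf 1 (new)  [load 65/90]
  65 → shelf 2 (new)  [load 65/90]
  60 → shelf 3 (new)  [load 60/90]
  30 → shelf 3  [load 90/90]
  30 → shelf 4 (new)  [load 30/90]
  25 → shelf 1  [load 90/90]
  25 → shelf 2  [load 90/90]
  25 → shelf 4  [load 55/90]
  20 → shelf 4  [load 75/90]
  10 → shelf 4  [load 85/90]
  10 → shelf 5 (new)  [load 10/90]
5 shelves opened.

5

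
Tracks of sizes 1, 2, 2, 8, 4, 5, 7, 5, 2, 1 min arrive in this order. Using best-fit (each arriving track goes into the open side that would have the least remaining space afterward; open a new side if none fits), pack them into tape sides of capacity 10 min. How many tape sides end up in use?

4

  1 → side 1 (new)  [load 1/10]
  2 → side 1  [load 3/10]
  2 → side 1  [load 5/10]
  8 → side 2 (new)  [load 8/10]
  4 → side 1  [load 9/10]
  5 → side 3 (new)  [load 5/10]
  7 → side 4 (new)  [load 7/10]
  5 → side 3  [load 10/10]
  2 → side 2  [load 10/10]
  1 → side 1  [load 10/10]
4 tape sides opened.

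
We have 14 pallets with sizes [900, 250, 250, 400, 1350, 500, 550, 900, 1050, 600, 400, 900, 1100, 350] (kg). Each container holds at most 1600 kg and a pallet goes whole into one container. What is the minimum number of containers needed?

Total = 1350 + 1100 + 1050 + 900 + 900 + 900 + 600 + 550 + 500 + 400 + 400 + 350 + 250 + 250 = 9500 kg.
Lower bound: ⌈9500/1600⌉ = 6 containers.
A packing using 7 containers:
  container 1: 1350 + 250 = 1600
  container 2: 1100 + 500 = 1600
  container 3: 1050 + 550 = 1600
  container 4: 900 + 600 = 1500
  container 5: 900 + 400 + 250 = 1550
  container 6: 900 + 400 = 1300
  container 7: 350 = 350
No arrangement into 6 containers stays within capacity, so 7 is optimal.

7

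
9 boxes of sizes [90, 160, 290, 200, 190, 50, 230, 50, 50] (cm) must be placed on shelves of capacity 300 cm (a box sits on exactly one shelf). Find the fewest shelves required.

Total = 290 + 230 + 200 + 190 + 160 + 90 + 50 + 50 + 50 = 1310 cm.
Lower bound: ⌈1310/300⌉ = 5 shelves.
A packing using 5 shelves:
  shelf 1: 290 = 290
  shelf 2: 230 + 50 = 280
  shelf 3: 200 + 90 = 290
  shelf 4: 190 + 50 + 50 = 290
  shelf 5: 160 = 160
This matches the lower bound, so 5 is optimal.

5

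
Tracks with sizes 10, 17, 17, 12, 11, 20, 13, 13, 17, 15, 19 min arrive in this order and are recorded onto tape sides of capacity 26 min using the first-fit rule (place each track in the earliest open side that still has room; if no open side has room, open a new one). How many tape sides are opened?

  10 → side 1 (new)  [load 10/26]
  17 → side 2 (new)  [load 17/26]
  17 → side 3 (new)  [load 17/26]
  12 → side 1  [load 22/26]
  11 → side 4 (new)  [load 11/26]
  20 → side 5 (new)  [load 20/26]
  13 → side 4  [load 24/26]
  13 → side 6 (new)  [load 13/26]
  17 → side 7 (new)  [load 17/26]
  15 → side 8 (new)  [load 15/26]
  19 → side 9 (new)  [load 19/26]
9 tape sides opened.

9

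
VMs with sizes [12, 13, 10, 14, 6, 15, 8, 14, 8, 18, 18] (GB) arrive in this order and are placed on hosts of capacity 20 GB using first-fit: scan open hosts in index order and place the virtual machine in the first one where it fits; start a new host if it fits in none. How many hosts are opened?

  12 → host 1 (new)  [load 12/20]
  13 → host 2 (new)  [load 13/20]
  10 → host 3 (new)  [load 10/20]
  14 → host 4 (new)  [load 14/20]
  6 → host 1  [load 18/20]
  15 → host 5 (new)  [load 15/20]
  8 → host 3  [load 18/20]
  14 → host 6 (new)  [load 14/20]
  8 → host 7 (new)  [load 8/20]
  18 → host 8 (new)  [load 18/20]
  18 → host 9 (new)  [load 18/20]
9 hosts opened.

9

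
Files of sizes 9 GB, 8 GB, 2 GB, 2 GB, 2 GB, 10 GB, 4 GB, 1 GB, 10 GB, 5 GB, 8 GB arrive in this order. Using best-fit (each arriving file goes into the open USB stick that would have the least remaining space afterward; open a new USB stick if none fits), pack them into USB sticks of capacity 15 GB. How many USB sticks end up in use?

5

  9 → USB stick 1 (new)  [load 9/15]
  8 → USB stick 2 (new)  [load 8/15]
  2 → USB stick 1  [load 11/15]
  2 → USB stick 1  [load 13/15]
  2 → USB stick 1  [load 15/15]
  10 → USB stick 3 (new)  [load 10/15]
  4 → USB stick 3  [load 14/15]
  1 → USB stick 3  [load 15/15]
  10 → USB stick 4 (new)  [load 10/15]
  5 → USB stick 4  [load 15/15]
  8 → USB stick 5 (new)  [load 8/15]
5 USB sticks opened.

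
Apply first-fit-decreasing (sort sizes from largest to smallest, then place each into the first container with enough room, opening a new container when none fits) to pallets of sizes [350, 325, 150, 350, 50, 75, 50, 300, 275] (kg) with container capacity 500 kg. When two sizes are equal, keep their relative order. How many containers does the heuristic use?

5

Sorted descending: 350, 350, 325, 300, 275, 150, 75, 50, 50.
  350 → container 1 (new)  [load 350/500]
  350 → container 2 (new)  [load 350/500]
  325 → container 3 (new)  [load 325/500]
  300 → container 4 (new)  [load 300/500]
  275 → container 5 (new)  [load 275/500]
  150 → container 1  [load 500/500]
  75 → container 2  [load 425/500]
  50 → container 2  [load 475/500]
  50 → container 3  [load 375/500]
5 containers opened.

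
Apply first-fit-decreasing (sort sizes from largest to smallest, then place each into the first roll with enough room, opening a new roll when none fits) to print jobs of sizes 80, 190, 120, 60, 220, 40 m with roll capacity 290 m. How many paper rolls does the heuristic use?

3

Sorted descending: 220, 190, 120, 80, 60, 40.
  220 → roll 1 (new)  [load 220/290]
  190 → roll 2 (new)  [load 190/290]
  120 → roll 3 (new)  [load 120/290]
  80 → roll 2  [load 270/290]
  60 → roll 1  [load 280/290]
  40 → roll 3  [load 160/290]
3 paper rolls opened.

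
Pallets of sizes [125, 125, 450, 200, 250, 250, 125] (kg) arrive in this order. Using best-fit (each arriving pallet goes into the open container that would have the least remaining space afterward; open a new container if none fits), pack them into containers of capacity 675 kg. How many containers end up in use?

3

  125 → container 1 (new)  [load 125/675]
  125 → container 1  [load 250/675]
  450 → container 2 (new)  [load 450/675]
  200 → container 2  [load 650/675]
  250 → container 1  [load 500/675]
  250 → container 3 (new)  [load 250/675]
  125 → container 1  [load 625/675]
3 containers opened.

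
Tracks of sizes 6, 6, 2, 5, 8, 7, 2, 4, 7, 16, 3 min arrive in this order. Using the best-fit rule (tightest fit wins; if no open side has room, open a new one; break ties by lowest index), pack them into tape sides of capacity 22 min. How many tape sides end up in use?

4

  6 → side 1 (new)  [load 6/22]
  6 → side 1  [load 12/22]
  2 → side 1  [load 14/22]
  5 → side 1  [load 19/22]
  8 → side 2 (new)  [load 8/22]
  7 → side 2  [load 15/22]
  2 → side 1  [load 21/22]
  4 → side 2  [load 19/22]
  7 → side 3 (new)  [load 7/22]
  16 → side 4 (new)  [load 16/22]
  3 → side 2  [load 22/22]
4 tape sides opened.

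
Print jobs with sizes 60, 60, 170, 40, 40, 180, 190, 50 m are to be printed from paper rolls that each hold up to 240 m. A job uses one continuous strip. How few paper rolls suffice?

4

Total = 190 + 180 + 170 + 60 + 60 + 50 + 40 + 40 = 790 m.
Lower bound: ⌈790/240⌉ = 4 paper rolls.
A packing using 4 paper rolls:
  roll 1: 190 + 50 = 240
  roll 2: 180 + 60 = 240
  roll 3: 170 + 60 = 230
  roll 4: 40 + 40 = 80
This matches the lower bound, so 4 is optimal.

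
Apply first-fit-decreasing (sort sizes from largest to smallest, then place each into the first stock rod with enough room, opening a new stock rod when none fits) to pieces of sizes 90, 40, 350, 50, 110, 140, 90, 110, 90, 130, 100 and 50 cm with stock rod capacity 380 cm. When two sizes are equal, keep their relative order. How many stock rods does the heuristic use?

4

Sorted descending: 350, 140, 130, 110, 110, 100, 90, 90, 90, 50, 50, 40.
  350 → stock rod 1 (new)  [load 350/380]
  140 → stock rod 2 (new)  [load 140/380]
  130 → stock rod 2  [load 270/380]
  110 → stock rod 2  [load 380/380]
  110 → stock rod 3 (new)  [load 110/380]
  100 → stock rod 3  [load 210/380]
  90 → stock rod 3  [load 300/380]
  90 → stock rod 4 (new)  [load 90/380]
  90 → stock rod 4  [load 180/380]
  50 → stock rod 3  [load 350/380]
  50 → stock rod 4  [load 230/380]
  40 → stock rod 4  [load 270/380]
4 stock rods opened.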